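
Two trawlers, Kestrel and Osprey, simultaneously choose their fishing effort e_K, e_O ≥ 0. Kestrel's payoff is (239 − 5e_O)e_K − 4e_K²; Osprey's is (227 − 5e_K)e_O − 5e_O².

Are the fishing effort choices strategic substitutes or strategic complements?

strategic substitutes

Expanding Kestrel's payoff: 239e_K − 5e_Oe_K − 4e_K².
∂π/∂e_K = 239 − 5e_O − 8e_K = 0, so e_K = 29.875 − 0.625e_O.
The best-response slope de_K/de_O = −0.625 < 0: the reaction function is downward-sloping, so the choices are strategic substitutes.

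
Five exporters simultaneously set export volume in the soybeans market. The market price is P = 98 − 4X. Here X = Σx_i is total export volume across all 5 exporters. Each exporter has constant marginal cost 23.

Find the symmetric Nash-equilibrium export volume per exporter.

3.125

A representative exporter's profit is π_i = x_i(98 − 4X) − 23x_i, with X = x_i + Σ_{j≠i} x_j.
First-order condition: 75 − 8x_i − 4Σ_{j≠i} x_j = 0.
With identical exporters, set every x_j = x: then 75 − 8x − 16x = 0, i.e. x = 75/24 = 3.125.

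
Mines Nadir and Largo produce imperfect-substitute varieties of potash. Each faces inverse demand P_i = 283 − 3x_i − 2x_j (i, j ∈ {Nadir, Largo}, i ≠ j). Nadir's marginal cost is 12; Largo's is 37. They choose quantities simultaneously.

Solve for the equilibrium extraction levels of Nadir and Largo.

Mine Nadir's profit: π = x_{Nadir}(283 − 3x_{Nadir} − 2x_{Largo}) − 12x_{Nadir}.
∂π/∂x_{Nadir} = 271 − 6x_{Nadir} − 2x_{Largo} = 0 ⇒ x_{Nadir} = 271/6 − (1/3)x_{Largo}.
Similarly x_{Largo} = 41 − (1/3)x_{Nadir}.
Substituting the second reaction function into the first: x_{Nadir} = 271/6 − (1/3)(41 − (1/3)x_{Nadir}), which gives (8/9)x_{Nadir} = 31.5 ⇒ x_{Nadir} = 35.4375.
Then x_{Largo} = 41 − (1/3)·35.4375 = 29.1875.

35.4375, 29.1875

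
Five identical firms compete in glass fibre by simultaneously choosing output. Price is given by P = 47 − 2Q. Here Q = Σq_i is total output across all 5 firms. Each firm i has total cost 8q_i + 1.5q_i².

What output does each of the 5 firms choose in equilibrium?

2.6

A representative firm's profit is π_i = q_i(47 − 2Q) − 8q_i − 1.5q_i², with Q = q_i + Σ_{j≠i} q_j.
First-order condition: 39 − 7q_i − 2Σ_{j≠i} q_j = 0.
In a symmetric equilibrium every firm chooses the same q, so Σ_{j≠i} q_j = 4q. The condition becomes 39 − 15q = 0, giving q = 39/15 = 2.6.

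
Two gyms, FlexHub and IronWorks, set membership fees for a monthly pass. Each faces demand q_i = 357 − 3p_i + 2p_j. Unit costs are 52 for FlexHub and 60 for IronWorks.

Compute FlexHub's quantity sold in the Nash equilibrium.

233.25

FlexHub's profit: π = (p_{FlexHub} − 52)(357 − 3p_{FlexHub} + 2p_{IronWorks}).
∂π/∂p_{FlexHub} = 513 − 6p_{FlexHub} + 2p_{IronWorks} = 0 ⇒ p_{FlexHub} = 85.5 + (1/3)p_{IronWorks}.
Similarly p_{IronWorks} = 89.5 + (1/3)p_{FlexHub}.
Substituting the second reaction function into the first: p_{FlexHub} = 85.5 + (1/3)(89.5 + (1/3)p_{FlexHub}), which gives (8/9)p_{FlexHub} = 346/3 ⇒ p_{FlexHub} = 129.75.
Then p_{IronWorks} = 89.5 + (1/3)·129.75 = 132.75.
q_{FlexHub} = 357 − 3·129.75 + 2·132.75 = 233.25.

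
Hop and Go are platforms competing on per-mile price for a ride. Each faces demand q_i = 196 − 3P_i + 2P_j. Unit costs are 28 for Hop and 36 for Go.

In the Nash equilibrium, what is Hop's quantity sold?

Hop's profit: π = (P_{Hop} − 28)(196 − 3P_{Hop} + 2P_{Go}).
∂π/∂P_{Hop} = 280 − 6P_{Hop} + 2P_{Go} = 0 ⇒ P_{Hop} = 140/3 + (1/3)P_{Go}.
Similarly P_{Go} = 152/3 + (1/3)P_{Hop}.
Plugging P_{Go} into Hop's best response: P_{Hop} = 140/3 + (1/3)(152/3 + (1/3)P_{Hop}) ⇒ (8/9)P_{Hop} = 572/9, so P_{Hop} = 71.5.
Then P_{Go} = 152/3 + (1/3)·71.5 = 74.5.
q_{Hop} = 196 − 3·71.5 + 2·74.5 = 130.5.

130.5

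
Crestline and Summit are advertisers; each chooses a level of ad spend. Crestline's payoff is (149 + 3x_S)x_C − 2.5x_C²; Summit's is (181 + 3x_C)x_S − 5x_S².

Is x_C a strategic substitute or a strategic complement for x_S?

strategic complements

Expanding Crestline's payoff: 149x_C + 3x_Sx_C − 2.5x_C².
∂π/∂x_C = 149 + 3x_S − 5x_C = 0, so x_C = 29.8 + 0.6x_S.
The best-response slope dx_C/dx_S = 0.6 > 0: the reaction function is upward-sloping, so the choices are strategic complements.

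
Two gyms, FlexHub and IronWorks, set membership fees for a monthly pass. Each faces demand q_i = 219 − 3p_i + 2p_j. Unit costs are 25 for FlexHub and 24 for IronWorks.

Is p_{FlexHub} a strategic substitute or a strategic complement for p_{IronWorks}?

FlexHub's profit: π = (p_{FlexHub} − 25)(219 − 3p_{FlexHub} + 2p_{IronWorks}).
∂π/∂p_{FlexHub} = 294 − 6p_{FlexHub} + 2p_{IronWorks} = 0 ⇒ p_{FlexHub} = 49 + (1/3)p_{IronWorks}.
The best-response slope dp_{FlexHub}/dp_{IronWorks} = 1/3 > 0: the reaction function is upward-sloping, so the choices are strategic complements.

strategic complements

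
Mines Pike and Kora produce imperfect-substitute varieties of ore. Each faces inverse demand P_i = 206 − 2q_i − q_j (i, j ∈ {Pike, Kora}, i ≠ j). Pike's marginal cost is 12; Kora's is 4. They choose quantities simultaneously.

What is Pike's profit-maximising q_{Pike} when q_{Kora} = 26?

Mine Pike's profit: π = q_{Pike}(206 − 2q_{Pike} − q_{Kora}) − 12q_{Pike}.
∂π/∂q_{Pike} = 194 − 4q_{Pike} − q_{Kora} = 0 ⇒ q_{Pike} = 48.5 − 0.25q_{Kora}.
At q_{Kora} = 26: q_{Pike} = 48.5 − 0.25·26 = 42.

42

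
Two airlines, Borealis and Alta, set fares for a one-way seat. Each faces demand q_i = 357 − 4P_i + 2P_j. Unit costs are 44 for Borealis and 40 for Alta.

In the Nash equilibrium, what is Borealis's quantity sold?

Borealis's profit: π = (P_{Borealis} − 44)(357 − 4P_{Borealis} + 2P_{Alta}).
∂π/∂P_{Borealis} = 533 − 8P_{Borealis} + 2P_{Alta} = 0 ⇒ P_{Borealis} = 66.625 + 0.25P_{Alta}.
Similarly P_{Alta} = 64.625 + 0.25P_{Borealis}.
Plugging P_{Alta} into Borealis's best response: P_{Borealis} = 66.625 + 0.25(64.625 + 0.25P_{Borealis}) ⇒ 0.9375P_{Borealis} = 2649/32, so P_{Borealis} = 88.3.
Then P_{Alta} = 64.625 + 0.25·88.3 = 86.7.
q_{Borealis} = 357 − 4·88.3 + 2·86.7 = 177.2.

177.2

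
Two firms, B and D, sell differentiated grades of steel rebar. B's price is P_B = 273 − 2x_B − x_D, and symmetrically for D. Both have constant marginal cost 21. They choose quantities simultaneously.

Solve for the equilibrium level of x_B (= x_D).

50.4

Firm B's profit: π = x_B(273 − 2x_B − x_D) − 21x_B.
∂π/∂x_B = 252 − 4x_B − x_D = 0 ⇒ x_B = 63 − 0.25x_D.
The game is symmetric, so in equilibrium x_D = x_B: the reaction function gives 1.25x_B = 63, hence x_B = 50.4.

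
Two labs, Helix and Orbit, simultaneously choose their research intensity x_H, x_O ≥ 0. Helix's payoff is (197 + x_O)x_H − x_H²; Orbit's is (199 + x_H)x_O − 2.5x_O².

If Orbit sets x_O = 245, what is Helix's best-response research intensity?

Expanding Helix's payoff: 197x_H + x_Ox_H − x_H².
∂π/∂x_H = 197 + x_O − 2x_H = 0, so x_H = 98.5 + 0.5x_O.
At x_O = 245: x_H = 98.5 + 0.5·245 = 221.

221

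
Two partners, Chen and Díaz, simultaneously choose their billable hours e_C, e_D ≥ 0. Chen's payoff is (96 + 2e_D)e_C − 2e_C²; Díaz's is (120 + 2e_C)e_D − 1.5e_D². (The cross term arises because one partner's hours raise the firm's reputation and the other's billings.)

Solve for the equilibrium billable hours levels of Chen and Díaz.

Expanding Chen's payoff: 96e_C + 2e_De_C − 2e_C².
∂π/∂e_C = 96 + 2e_D − 4e_C = 0, so e_C = 24 + 0.5e_D.
Likewise for Díaz: e_D = 40 + (2/3)e_C.
Solving the two reaction functions simultaneously: (1 − (0.5)(2/3))e_C = 24 + 0.5·40, so (2/3)e_C = 44 and e_C = 66.
Then e_D = 40 + (2/3)·66 = 84.

66, 84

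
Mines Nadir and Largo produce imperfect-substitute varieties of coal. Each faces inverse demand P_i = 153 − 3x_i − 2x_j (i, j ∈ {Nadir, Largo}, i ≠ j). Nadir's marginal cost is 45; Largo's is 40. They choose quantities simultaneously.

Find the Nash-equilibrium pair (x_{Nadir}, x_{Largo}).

Mine Nadir's profit: π = x_{Nadir}(153 − 3x_{Nadir} − 2x_{Largo}) − 45x_{Nadir}.
∂π/∂x_{Nadir} = 108 − 6x_{Nadir} − 2x_{Largo} = 0 ⇒ x_{Nadir} = 18 − (1/3)x_{Largo}.
Similarly x_{Largo} = 113/6 − (1/3)x_{Nadir}.
Plugging x_{Largo} into Nadir's best response: x_{Nadir} = 18 − (1/3)(113/6 − (1/3)x_{Nadir}) ⇒ (8/9)x_{Nadir} = 211/18, so x_{Nadir} = 13.1875.
Then x_{Largo} = 113/6 − (1/3)·13.1875 = 14.4375.

13.1875, 14.4375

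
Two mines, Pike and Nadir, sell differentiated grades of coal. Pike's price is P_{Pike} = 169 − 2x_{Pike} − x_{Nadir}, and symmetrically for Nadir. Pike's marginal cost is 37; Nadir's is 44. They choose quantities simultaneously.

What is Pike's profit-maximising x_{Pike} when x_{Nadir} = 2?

Mine Pike's profit: π = x_{Pike}(169 − 2x_{Pike} − x_{Nadir}) − 37x_{Pike}.
∂π/∂x_{Pike} = 132 − 4x_{Pike} − x_{Nadir} = 0 ⇒ x_{Pike} = 33 − 0.25x_{Nadir}.
At x_{Nadir} = 2: x_{Pike} = 33 − 0.25·2 = 32.5.

32.5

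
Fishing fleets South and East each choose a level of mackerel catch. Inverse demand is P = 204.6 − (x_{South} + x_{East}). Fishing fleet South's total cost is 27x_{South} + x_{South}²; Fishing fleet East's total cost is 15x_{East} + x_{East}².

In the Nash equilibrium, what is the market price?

Fishing fleet South's profit: π = x_{South}(204.6 − (x_{South} + x_{East})) − 27x_{South} − x_{South}².
∂π/∂x_{South} = 177.6 − 4x_{South} − x_{East} = 0, so x_{South} = 44.4 − 0.25x_{East}.
By the same steps for East: x_{East} = 47.4 − 0.25x_{South}.
Substituting the second reaction function into the first: x_{South} = 44.4 − 0.25(47.4 − 0.25x_{South}), which gives 0.9375x_{South} = 32.55 ⇒ x_{South} = 34.72.
Then x_{East} = 47.4 − 0.25·34.72 = 38.72.
Equilibrium price: P = 204.6 − 73.44 = 131.16.

131.16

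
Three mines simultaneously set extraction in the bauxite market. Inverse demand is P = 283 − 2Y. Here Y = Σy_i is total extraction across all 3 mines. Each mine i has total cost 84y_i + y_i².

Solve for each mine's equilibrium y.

19.9

A representative mine's profit is π_i = y_i(283 − 2Y) − 84y_i − y_i², with Y = y_i + Σ_{j≠i} y_j.
First-order condition: 199 − 6y_i − 2Σ_{j≠i} y_j = 0.
With identical mines, set every y_j = y: then 199 − 6y − 4y = 0, i.e. y = 199/10 = 19.9.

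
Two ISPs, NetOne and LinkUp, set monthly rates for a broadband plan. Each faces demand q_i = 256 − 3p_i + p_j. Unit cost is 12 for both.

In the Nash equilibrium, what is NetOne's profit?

NetOne's profit: π = (p_{NetOne} − 12)(256 − 3p_{NetOne} + p_{LinkUp}).
∂π/∂p_{NetOne} = 292 − 6p_{NetOne} + p_{LinkUp} = 0 ⇒ p_{NetOne} = 146/3 + (1/6)p_{LinkUp}.
The game is symmetric, so in equilibrium p_{LinkUp} = p_{NetOne}: the reaction function gives (5/6)p_{NetOne} = 146/3, hence p_{NetOne} = 58.4.
q_{NetOne} = 256 − 3·58.4 + 58.4 = 139.2.
Profit = (58.4 − 12)·139.2 = 6458.88.

6458.88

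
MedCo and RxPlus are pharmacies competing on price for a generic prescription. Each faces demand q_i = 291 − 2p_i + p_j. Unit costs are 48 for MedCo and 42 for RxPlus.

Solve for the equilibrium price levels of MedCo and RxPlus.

128.2, 125.8

MedCo's profit: π = (p_{MedCo} − 48)(291 − 2p_{MedCo} + p_{RxPlus}).
∂π/∂p_{MedCo} = 387 − 4p_{MedCo} + p_{RxPlus} = 0 ⇒ p_{MedCo} = 96.75 + 0.25p_{RxPlus}.
Similarly p_{RxPlus} = 93.75 + 0.25p_{MedCo}.
Substituting the second reaction function into the first: p_{MedCo} = 96.75 + 0.25(93.75 + 0.25p_{MedCo}), which gives 0.9375p_{MedCo} = 120.1875 ⇒ p_{MedCo} = 128.2.
Then p_{RxPlus} = 93.75 + 0.25·128.2 = 125.8.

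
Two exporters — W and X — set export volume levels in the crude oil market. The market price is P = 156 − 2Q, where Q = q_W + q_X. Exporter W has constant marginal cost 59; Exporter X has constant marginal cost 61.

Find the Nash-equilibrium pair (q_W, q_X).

16.5, 15.5

Exporter W's profit: π = q_W(156 − 2(q_W + q_X)) − 59q_W.
∂π/∂q_W = 97 − 4q_W − 2q_X = 0, so q_W = 24.25 − 0.5q_X.
By the same steps for X: q_X = 23.75 − 0.5q_W.
Plugging q_X into W's best response: q_W = 24.25 − 0.5(23.75 − 0.5q_W) ⇒ 0.75q_W = 12.375, so q_W = 16.5.
Then q_X = 23.75 − 0.5·16.5 = 15.5.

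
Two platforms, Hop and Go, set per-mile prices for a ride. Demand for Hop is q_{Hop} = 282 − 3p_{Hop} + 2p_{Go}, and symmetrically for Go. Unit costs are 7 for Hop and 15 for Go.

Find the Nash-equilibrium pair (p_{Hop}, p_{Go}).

Hop's profit: π = (p_{Hop} − 7)(282 − 3p_{Hop} + 2p_{Go}).
∂π/∂p_{Hop} = 303 − 6p_{Hop} + 2p_{Go} = 0 ⇒ p_{Hop} = 50.5 + (1/3)p_{Go}.
Similarly p_{Go} = 54.5 + (1/3)p_{Hop}.
Plugging p_{Go} into Hop's best response: p_{Hop} = 50.5 + (1/3)(54.5 + (1/3)p_{Hop}) ⇒ (8/9)p_{Hop} = 206/3, so p_{Hop} = 77.25.
Then p_{Go} = 54.5 + (1/3)·77.25 = 80.25.

77.25, 80.25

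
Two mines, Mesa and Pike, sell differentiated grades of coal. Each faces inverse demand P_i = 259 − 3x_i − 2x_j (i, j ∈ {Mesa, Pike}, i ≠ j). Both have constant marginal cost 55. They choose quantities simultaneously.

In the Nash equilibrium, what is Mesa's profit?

1950.75

Mine Mesa's profit: π = x_{Mesa}(259 − 3x_{Mesa} − 2x_{Pike}) − 55x_{Mesa}.
∂π/∂x_{Mesa} = 204 − 6x_{Mesa} − 2x_{Pike} = 0 ⇒ x_{Mesa} = 34 − (1/3)x_{Pike}.
Setting x_{Mesa} = x_{Pike} in the reaction function: x_{Mesa} = 34 − (1/3)x_{Mesa}, so x_{Mesa} = 34 / (4/3) = 25.5.
P_{Mesa} = 259 − 3·25.5 − 2·25.5 = 131.5.
Profit = (131.5 − 55)·25.5 = 1950.75.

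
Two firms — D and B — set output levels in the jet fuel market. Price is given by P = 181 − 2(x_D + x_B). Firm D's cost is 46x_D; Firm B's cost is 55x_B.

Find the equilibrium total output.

43.5

Firm D's profit: π = x_D(181 − 2(x_D + x_B)) − 46x_D.
∂π/∂x_D = 135 − 4x_D − 2x_B = 0, so x_D = 33.75 − 0.5x_B.
By the same steps for B: x_B = 31.5 − 0.5x_D.
Plugging x_B into D's best response: x_D = 33.75 − 0.5(31.5 − 0.5x_D) ⇒ 0.75x_D = 18, so x_D = 24.
Then x_B = 31.5 − 0.5·24 = 19.5.
Total output: 24 + 19.5 = 43.5.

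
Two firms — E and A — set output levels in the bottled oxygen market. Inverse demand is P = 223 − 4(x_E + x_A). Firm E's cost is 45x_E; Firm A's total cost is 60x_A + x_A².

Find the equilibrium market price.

Firm E's profit: π = x_E(223 − 4(x_E + x_A)) − 45x_E.
∂π/∂x_E = 178 − 8x_E − 4x_A = 0, so x_E = 22.25 − 0.5x_A.
For A: ∂π/∂x_A = 163 − 10x_A − 4x_E = 0 ⇒ x_A = 16.3 − 0.4x_E.
Plugging x_A into E's best response: x_E = 22.25 − 0.5(16.3 − 0.4x_E) ⇒ 0.8x_E = 14.1, so x_E = 17.625.
Then x_A = 16.3 − 0.4·17.625 = 9.25.
Equilibrium price: P = 223 − 4·26.875 = 115.5.

115.5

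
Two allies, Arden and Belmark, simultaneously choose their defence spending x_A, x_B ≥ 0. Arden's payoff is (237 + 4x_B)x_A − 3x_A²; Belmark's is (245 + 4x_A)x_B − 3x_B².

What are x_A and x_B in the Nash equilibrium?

120.1, 120.9

Expanding Arden's payoff: 237x_A + 4x_Bx_A − 3x_A².
∂π/∂x_A = 237 + 4x_B − 6x_A = 0, so x_A = 39.5 + (2/3)x_B.
Likewise for Belmark: x_B = 245/6 + (2/3)x_A.
Substituting the second reaction function into the first: x_A = 39.5 + (2/3)(245/6 + (2/3)x_A), which gives (5/9)x_A = 1201/18 ⇒ x_A = 120.1.
Then x_B = 245/6 + (2/3)·120.1 = 120.9.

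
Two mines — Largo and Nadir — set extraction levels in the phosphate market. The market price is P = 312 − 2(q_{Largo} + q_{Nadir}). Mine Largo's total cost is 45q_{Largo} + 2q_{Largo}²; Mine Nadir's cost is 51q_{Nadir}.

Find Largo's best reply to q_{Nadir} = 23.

Mine Largo's profit: π = q_{Largo}(312 − 2(q_{Largo} + q_{Nadir})) − 45q_{Largo} − 2q_{Largo}².
∂π/∂q_{Largo} = 267 − 8q_{Largo} − 2q_{Nadir} = 0, so q_{Largo} = 33.375 − 0.25q_{Nadir}.
At q_{Nadir} = 23: q_{Largo} = 33.375 − 0.25·23 = 27.625.

27.625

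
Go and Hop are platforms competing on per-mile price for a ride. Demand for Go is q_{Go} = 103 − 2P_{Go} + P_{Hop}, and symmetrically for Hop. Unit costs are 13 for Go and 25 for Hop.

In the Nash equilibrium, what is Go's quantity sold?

Go's profit: π = (P_{Go} − 13)(103 − 2P_{Go} + P_{Hop}).
∂π/∂P_{Go} = 129 − 4P_{Go} + P_{Hop} = 0 ⇒ P_{Go} = 32.25 + 0.25P_{Hop}.
Similarly P_{Hop} = 38.25 + 0.25P_{Go}.
Substituting the second reaction function into the first: P_{Go} = 32.25 + 0.25(38.25 + 0.25P_{Go}), which gives 0.9375P_{Go} = 41.8125 ⇒ P_{Go} = 44.6.
Then P_{Hop} = 38.25 + 0.25·44.6 = 49.4.
q_{Go} = 103 − 2·44.6 + 49.4 = 63.2.

63.2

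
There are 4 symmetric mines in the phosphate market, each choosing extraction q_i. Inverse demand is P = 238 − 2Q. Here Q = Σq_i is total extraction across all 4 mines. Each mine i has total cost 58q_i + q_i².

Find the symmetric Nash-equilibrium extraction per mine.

15

A representative mine's profit is π_i = q_i(238 − 2Q) − 58q_i − q_i², with Q = q_i + Σ_{j≠i} q_j.
First-order condition: 180 − 6q_i − 2Σ_{j≠i} q_j = 0.
With identical mines, set every q_j = q: then 180 − 6q − 6q = 0, i.e. q = 180/12 = 15.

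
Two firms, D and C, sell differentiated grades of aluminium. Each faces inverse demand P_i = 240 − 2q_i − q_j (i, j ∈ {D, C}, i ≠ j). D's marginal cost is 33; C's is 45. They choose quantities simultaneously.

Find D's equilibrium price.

Firm D's profit: π = q_D(240 − 2q_D − q_C) − 33q_D.
∂π/∂q_D = 207 − 4q_D − q_C = 0 ⇒ q_D = 51.75 − 0.25q_C.
Similarly q_C = 48.75 − 0.25q_D.
Substituting the second reaction function into the first: q_D = 51.75 − 0.25(48.75 − 0.25q_D), which gives 0.9375q_D = 39.5625 ⇒ q_D = 42.2.
Then q_C = 48.75 − 0.25·42.2 = 38.2.
P_D = 240 − 2·42.2 − 38.2 = 117.4.

117.4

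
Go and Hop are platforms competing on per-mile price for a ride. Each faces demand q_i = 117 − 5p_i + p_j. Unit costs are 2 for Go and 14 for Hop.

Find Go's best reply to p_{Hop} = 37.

Go's profit: π = (p_{Go} − 2)(117 − 5p_{Go} + p_{Hop}).
∂π/∂p_{Go} = 127 − 10p_{Go} + p_{Hop} = 0 ⇒ p_{Go} = 12.7 + 0.1p_{Hop}.
At p_{Hop} = 37: p_{Go} = 12.7 + 0.1·37 = 16.4.

16.4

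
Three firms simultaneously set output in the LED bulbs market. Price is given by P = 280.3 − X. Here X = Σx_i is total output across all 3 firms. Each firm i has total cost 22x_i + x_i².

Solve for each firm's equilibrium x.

43.05

A representative firm's profit is π_i = x_i(280.3 − X) − 22x_i − x_i², with X = x_i + Σ_{j≠i} x_j.
First-order condition: 258.3 − 4x_i − Σ_{j≠i} x_j = 0.
With identical firms, set every x_j = x: then 258.3 − 4x − 2x = 0, i.e. x = 258.3/6 = 43.05.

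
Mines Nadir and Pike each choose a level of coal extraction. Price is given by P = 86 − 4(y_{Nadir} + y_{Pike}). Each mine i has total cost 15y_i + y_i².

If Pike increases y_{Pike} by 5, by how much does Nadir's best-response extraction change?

-2

Mine Nadir's profit: π = y_{Nadir}(86 − 4(y_{Nadir} + y_{Pike})) − 15y_{Nadir} − y_{Nadir}².
∂π/∂y_{Nadir} = 71 − 10y_{Nadir} − 4y_{Pike} = 0, so y_{Nadir} = 7.1 − 0.4y_{Pike}.
The reaction-function slope is −0.4, so a 5-unit rise in y_{Pike} moves y_{Nadir} by −0.4 × 5 = −2. Nadir's best response falls — the actions are strategic substitutes.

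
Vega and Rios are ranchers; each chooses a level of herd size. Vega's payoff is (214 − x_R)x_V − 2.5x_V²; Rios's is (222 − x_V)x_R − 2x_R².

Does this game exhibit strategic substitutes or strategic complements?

strategic substitutes

Expanding Vega's payoff: 214x_V − x_Rx_V − 2.5x_V².
∂π/∂x_V = 214 − x_R − 5x_V = 0, so x_V = 42.8 − 0.2x_R.
The best-response slope dx_V/dx_R = −0.2 < 0: the reaction function is downward-sloping, so the choices are strategic substitutes.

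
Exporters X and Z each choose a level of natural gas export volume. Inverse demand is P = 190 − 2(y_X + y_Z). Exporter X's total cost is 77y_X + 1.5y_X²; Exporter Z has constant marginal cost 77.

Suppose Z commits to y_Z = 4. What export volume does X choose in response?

15

Exporter X's profit: π = y_X(190 − 2(y_X + y_Z)) − 77y_X − 1.5y_X².
∂π/∂y_X = 113 − 7y_X − 2y_Z = 0, so y_X = 113/7 − (2/7)y_Z.
At y_Z = 4: y_X = 113/7 − (2/7)·4 = 15.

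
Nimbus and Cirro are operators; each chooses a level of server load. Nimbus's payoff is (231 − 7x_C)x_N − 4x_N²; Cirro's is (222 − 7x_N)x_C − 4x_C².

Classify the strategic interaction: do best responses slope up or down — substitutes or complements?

strategic substitutes

Expanding Nimbus's payoff: 231x_N − 7x_Cx_N − 4x_N².
∂π/∂x_N = 231 − 7x_C − 8x_N = 0, so x_N = 28.875 − 0.875x_C.
The best-response slope dx_N/dx_C = −0.875 < 0: the reaction function is downward-sloping, so the choices are strategic substitutes.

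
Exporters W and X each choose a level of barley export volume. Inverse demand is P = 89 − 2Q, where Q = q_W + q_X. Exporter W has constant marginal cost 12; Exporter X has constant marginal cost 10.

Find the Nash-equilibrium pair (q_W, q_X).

Exporter W's profit: π = q_W(89 − 2(q_W + q_X)) − 12q_W.
∂π/∂q_W = 77 − 4q_W − 2q_X = 0, so q_W = 19.25 − 0.5q_X.
By the same steps for X: q_X = 19.75 − 0.5q_W.
Solving the two reaction functions simultaneously: (1 − (−0.5)(−0.5))q_W = 19.25 − 0.5·19.75, so 0.75q_W = 9.375 and q_W = 12.5.
Then q_X = 19.75 − 0.5·12.5 = 13.5.

12.5, 13.5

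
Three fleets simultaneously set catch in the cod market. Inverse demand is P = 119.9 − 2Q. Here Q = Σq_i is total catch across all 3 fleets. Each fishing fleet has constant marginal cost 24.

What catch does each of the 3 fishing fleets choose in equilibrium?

11.9875

A representative fishing fleet's profit is π_i = q_i(119.9 − 2Q) − 24q_i, with Q = q_i + Σ_{j≠i} q_j.
First-order condition: 95.9 − 4q_i − 2Σ_{j≠i} q_j = 0.
Imposing symmetry (q_j = q for all j) turns Σ_{j≠i} q_j into 2q, so 95.9 = 8q and q = 11.9875.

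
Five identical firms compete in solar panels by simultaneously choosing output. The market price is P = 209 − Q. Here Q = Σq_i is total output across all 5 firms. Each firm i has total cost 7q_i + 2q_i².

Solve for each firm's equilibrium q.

A representative firm's profit is π_i = q_i(209 − Q) − 7q_i − 2q_i², with Q = q_i + Σ_{j≠i} q_j.
First-order condition: 202 − 6q_i − Σ_{j≠i} q_j = 0.
With identical firms, set every q_j = q: then 202 − 6q − 4q = 0, i.e. q = 202/10 = 20.2.

20.2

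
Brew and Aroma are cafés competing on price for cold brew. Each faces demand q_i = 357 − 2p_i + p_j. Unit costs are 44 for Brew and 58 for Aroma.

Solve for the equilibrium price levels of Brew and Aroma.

Brew's profit: π = (p_{Brew} − 44)(357 − 2p_{Brew} + p_{Aroma}).
∂π/∂p_{Brew} = 445 − 4p_{Brew} + p_{Aroma} = 0 ⇒ p_{Brew} = 111.25 + 0.25p_{Aroma}.
Similarly p_{Aroma} = 118.25 + 0.25p_{Brew}.
Substituting the second reaction function into the first: p_{Brew} = 111.25 + 0.25(118.25 + 0.25p_{Brew}), which gives 0.9375p_{Brew} = 140.8125 ⇒ p_{Brew} = 150.2.
Then p_{Aroma} = 118.25 + 0.25·150.2 = 155.8.

150.2, 155.8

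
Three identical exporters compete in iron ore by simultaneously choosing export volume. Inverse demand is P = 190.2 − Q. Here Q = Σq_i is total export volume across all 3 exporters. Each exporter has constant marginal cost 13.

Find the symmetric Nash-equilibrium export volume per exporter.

44.3

A representative exporter's profit is π_i = q_i(190.2 − Q) − 13q_i, with Q = q_i + Σ_{j≠i} q_j.
First-order condition: 177.2 − 2q_i − Σ_{j≠i} q_j = 0.
In a symmetric equilibrium every exporter chooses the same q, so Σ_{j≠i} q_j = 2q. The condition becomes 177.2 − 4q = 0, giving q = 177.2/4 = 44.3.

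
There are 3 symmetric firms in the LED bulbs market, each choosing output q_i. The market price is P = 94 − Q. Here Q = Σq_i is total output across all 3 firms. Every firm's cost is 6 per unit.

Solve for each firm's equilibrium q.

A representative firm's profit is π_i = q_i(94 − Q) − 6q_i, with Q = q_i + Σ_{j≠i} q_j.
First-order condition: 88 − 2q_i − Σ_{j≠i} q_j = 0.
In a symmetric equilibrium every firm chooses the same q, so Σ_{j≠i} q_j = 2q. The condition becomes 88 − 4q = 0, giving q = 88/4 = 22.

22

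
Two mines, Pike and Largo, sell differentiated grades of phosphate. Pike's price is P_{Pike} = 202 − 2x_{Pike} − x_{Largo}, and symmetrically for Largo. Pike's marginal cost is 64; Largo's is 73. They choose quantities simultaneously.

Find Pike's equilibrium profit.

Mine Pike's profit: π = x_{Pike}(202 − 2x_{Pike} − x_{Largo}) − 64x_{Pike}.
∂π/∂x_{Pike} = 138 − 4x_{Pike} − x_{Largo} = 0 ⇒ x_{Pike} = 34.5 − 0.25x_{Largo}.
Similarly x_{Largo} = 32.25 − 0.25x_{Pike}.
Solving the two reaction functions simultaneously: (1 − (−0.25)(−0.25))x_{Pike} = 34.5 − 0.25·32.25, so 0.9375x_{Pike} = 26.4375 and x_{Pike} = 28.2.
Then x_{Largo} = 32.25 − 0.25·28.2 = 25.2.
P_{Pike} = 202 − 2·28.2 − 25.2 = 120.4.
Profit = (120.4 − 64)·28.2 = 1590.48.

1590.48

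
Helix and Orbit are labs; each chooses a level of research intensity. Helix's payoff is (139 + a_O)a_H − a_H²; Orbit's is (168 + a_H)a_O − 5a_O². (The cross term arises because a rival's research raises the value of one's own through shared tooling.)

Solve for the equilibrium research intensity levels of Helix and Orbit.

Expanding Helix's payoff: 139a_H + a_Oa_H − a_H².
∂π/∂a_H = 139 + a_O − 2a_H = 0, so a_H = 69.5 + 0.5a_O.
Likewise for Orbit: a_O = 16.8 + 0.1a_H.
Solving the two reaction functions simultaneously: (1 − (0.5)(0.1))a_H = 69.5 + 0.5·16.8, so 0.95a_H = 77.9 and a_H = 82.
Then a_O = 16.8 + 0.1·82 = 25.

82, 25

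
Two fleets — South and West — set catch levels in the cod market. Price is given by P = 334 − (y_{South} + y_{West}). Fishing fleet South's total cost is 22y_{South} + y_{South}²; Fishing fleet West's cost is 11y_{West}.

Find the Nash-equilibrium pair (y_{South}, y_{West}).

43, 140

Fishing fleet South's profit: π = y_{South}(334 − (y_{South} + y_{West})) − 22y_{South} − y_{South}².
∂π/∂y_{South} = 312 − 4y_{South} − y_{West} = 0, so y_{South} = 78 − 0.25y_{West}.
For West: ∂π/∂y_{West} = 323 − 2y_{West} − y_{South} = 0 ⇒ y_{West} = 161.5 − 0.5y_{South}.
Solving the two reaction functions simultaneously: (1 − (−0.25)(−0.5))y_{South} = 78 − 0.25·161.5, so 0.875y_{South} = 37.625 and y_{South} = 43.
Then y_{West} = 161.5 − 0.5·43 = 140.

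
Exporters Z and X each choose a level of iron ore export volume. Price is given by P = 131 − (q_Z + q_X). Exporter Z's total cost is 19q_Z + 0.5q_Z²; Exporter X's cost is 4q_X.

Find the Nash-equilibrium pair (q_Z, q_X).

19.4, 53.8

Exporter Z's profit: π = q_Z(131 − (q_Z + q_X)) − 19q_Z − 0.5q_Z².
∂π/∂q_Z = 112 − 3q_Z − q_X = 0, so q_Z = 112/3 − (1/3)q_X.
For X: ∂π/∂q_X = 127 − 2q_X − q_Z = 0 ⇒ q_X = 63.5 − 0.5q_Z.
Solving the two reaction functions simultaneously: (1 − (−1/3)(−0.5))q_Z = 112/3 − (1/3)·63.5, so (5/6)q_Z = 97/6 and q_Z = 19.4.
Then q_X = 63.5 − 0.5·19.4 = 53.8.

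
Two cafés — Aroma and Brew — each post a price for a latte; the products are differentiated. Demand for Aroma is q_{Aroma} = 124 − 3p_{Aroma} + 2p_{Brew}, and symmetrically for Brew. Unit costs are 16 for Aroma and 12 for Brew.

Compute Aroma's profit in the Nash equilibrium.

2067.1875

Aroma's profit: π = (p_{Aroma} − 16)(124 − 3p_{Aroma} + 2p_{Brew}).
∂π/∂p_{Aroma} = 172 − 6p_{Aroma} + 2p_{Brew} = 0 ⇒ p_{Aroma} = 86/3 + (1/3)p_{Brew}.
Similarly p_{Brew} = 80/3 + (1/3)p_{Aroma}.
Substituting the second reaction function into the first: p_{Aroma} = 86/3 + (1/3)(80/3 + (1/3)p_{Aroma}), which gives (8/9)p_{Aroma} = 338/9 ⇒ p_{Aroma} = 42.25.
Then p_{Brew} = 80/3 + (1/3)·42.25 = 40.75.
q_{Aroma} = 124 − 3·42.25 + 2·40.75 = 78.75.
Profit = (42.25 − 16)·78.75 = 2067.1875.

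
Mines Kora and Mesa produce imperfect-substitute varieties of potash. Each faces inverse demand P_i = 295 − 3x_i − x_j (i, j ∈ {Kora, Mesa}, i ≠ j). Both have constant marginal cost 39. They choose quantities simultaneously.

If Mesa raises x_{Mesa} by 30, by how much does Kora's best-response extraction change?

-5

Mine Kora's profit: π = x_{Kora}(295 − 3x_{Kora} − x_{Mesa}) − 39x_{Kora}.
∂π/∂x_{Kora} = 256 − 6x_{Kora} − x_{Mesa} = 0 ⇒ x_{Kora} = 128/3 − (1/6)x_{Mesa}.
The reaction-function slope is −1/6, so a 30-unit rise in x_{Mesa} moves x_{Kora} by −1/6 × 30 = −5. Kora's best response falls — the actions are strategic substitutes.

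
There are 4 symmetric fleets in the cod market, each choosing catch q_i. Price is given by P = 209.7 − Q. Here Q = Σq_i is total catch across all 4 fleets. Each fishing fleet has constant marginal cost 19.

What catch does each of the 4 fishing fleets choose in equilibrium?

A representative fishing fleet's profit is π_i = q_i(209.7 − Q) − 19q_i, with Q = q_i + Σ_{j≠i} q_j.
First-order condition: 190.7 − 2q_i − Σ_{j≠i} q_j = 0.
In a symmetric equilibrium every fishing fleet chooses the same q, so Σ_{j≠i} q_j = 3q. The condition becomes 190.7 − 5q = 0, giving q = 190.7/5 = 38.14.

38.14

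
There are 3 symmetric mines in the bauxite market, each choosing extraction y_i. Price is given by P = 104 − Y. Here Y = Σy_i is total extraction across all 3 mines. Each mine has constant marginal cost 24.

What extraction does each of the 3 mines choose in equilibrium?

A representative mine's profit is π_i = y_i(104 − Y) − 24y_i, with Y = y_i + Σ_{j≠i} y_j.
First-order condition: 80 − 2y_i − Σ_{j≠i} y_j = 0.
Imposing symmetry (y_j = y for all j) turns Σ_{j≠i} y_j into 2y, so 80 = 4y and y = 20.

20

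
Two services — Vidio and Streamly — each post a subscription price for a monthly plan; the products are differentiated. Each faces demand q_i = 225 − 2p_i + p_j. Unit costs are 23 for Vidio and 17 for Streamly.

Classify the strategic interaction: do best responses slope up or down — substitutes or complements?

strategic complements

Vidio's profit: π = (p_{Vidio} − 23)(225 − 2p_{Vidio} + p_{Streamly}).
∂π/∂p_{Vidio} = 271 − 4p_{Vidio} + p_{Streamly} = 0 ⇒ p_{Vidio} = 67.75 + 0.25p_{Streamly}.
The best-response slope dp_{Vidio}/dp_{Streamly} = 0.25 > 0: the reaction function is upward-sloping, so the choices are strategic complements.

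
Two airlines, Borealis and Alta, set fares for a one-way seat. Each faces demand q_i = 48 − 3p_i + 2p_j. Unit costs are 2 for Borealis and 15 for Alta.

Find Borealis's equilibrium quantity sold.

Borealis's profit: π = (p_{Borealis} − 2)(48 − 3p_{Borealis} + 2p_{Alta}).
∂π/∂p_{Borealis} = 54 − 6p_{Borealis} + 2p_{Alta} = 0 ⇒ p_{Borealis} = 9 + (1/3)p_{Alta}.
Similarly p_{Alta} = 15.5 + (1/3)p_{Borealis}.
Plugging p_{Alta} into Borealis's best response: p_{Borealis} = 9 + (1/3)(15.5 + (1/3)p_{Borealis}) ⇒ (8/9)p_{Borealis} = 85/6, so p_{Borealis} = 15.9375.
Then p_{Alta} = 15.5 + (1/3)·15.9375 = 20.8125.
q_{Borealis} = 48 − 3·15.9375 + 2·20.8125 = 41.8125.

41.8125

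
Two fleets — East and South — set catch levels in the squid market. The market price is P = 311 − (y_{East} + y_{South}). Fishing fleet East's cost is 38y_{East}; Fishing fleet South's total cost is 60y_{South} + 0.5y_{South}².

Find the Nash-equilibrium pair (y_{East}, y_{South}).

Fishing fleet East's profit: π = y_{East}(311 − (y_{East} + y_{South})) − 38y_{East}.
∂π/∂y_{East} = 273 − 2y_{East} − y_{South} = 0, so y_{East} = 136.5 − 0.5y_{South}.
For South: ∂π/∂y_{South} = 251 − 3y_{South} − y_{East} = 0 ⇒ y_{South} = 251/3 − (1/3)y_{East}.
Substituting the second reaction function into the first: y_{East} = 136.5 − 0.5(251/3 − (1/3)y_{East}), which gives (5/6)y_{East} = 284/3 ⇒ y_{East} = 113.6.
Then y_{South} = 251/3 − (1/3)·113.6 = 45.8.

113.6, 45.8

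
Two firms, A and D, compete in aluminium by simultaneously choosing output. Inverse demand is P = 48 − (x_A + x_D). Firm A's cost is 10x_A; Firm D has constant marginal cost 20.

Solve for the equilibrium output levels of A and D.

16, 6

Firm A's profit: π = x_A(48 − (x_A + x_D)) − 10x_A.
∂π/∂x_A = 38 − 2x_A − x_D = 0, so x_A = 19 − 0.5x_D.
By the same steps for D: x_D = 14 − 0.5x_A.
Substituting the second reaction function into the first: x_A = 19 − 0.5(14 − 0.5x_A), which gives 0.75x_A = 12 ⇒ x_A = 16.
Then x_D = 14 − 0.5·16 = 6.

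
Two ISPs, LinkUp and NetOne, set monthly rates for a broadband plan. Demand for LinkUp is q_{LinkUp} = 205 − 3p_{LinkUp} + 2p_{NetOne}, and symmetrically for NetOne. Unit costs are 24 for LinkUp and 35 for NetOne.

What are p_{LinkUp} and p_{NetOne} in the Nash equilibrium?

71.3125, 75.4375

LinkUp's profit: π = (p_{LinkUp} − 24)(205 − 3p_{LinkUp} + 2p_{NetOne}).
∂π/∂p_{LinkUp} = 277 − 6p_{LinkUp} + 2p_{NetOne} = 0 ⇒ p_{LinkUp} = 277/6 + (1/3)p_{NetOne}.
Similarly p_{NetOne} = 155/3 + (1/3)p_{LinkUp}.
Solving the two reaction functions simultaneously: (1 − (1/3)(1/3))p_{LinkUp} = 277/6 + (1/3)·(155/3), so (8/9)p_{LinkUp} = 1141/18 and p_{LinkUp} = 71.3125.
Then p_{NetOne} = 155/3 + (1/3)·71.3125 = 75.4375.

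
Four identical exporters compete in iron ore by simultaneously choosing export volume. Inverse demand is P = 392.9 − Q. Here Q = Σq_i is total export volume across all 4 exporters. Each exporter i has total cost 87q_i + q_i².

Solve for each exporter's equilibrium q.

A representative exporter's profit is π_i = q_i(392.9 − Q) − 87q_i − q_i², with Q = q_i + Σ_{j≠i} q_j.
First-order condition: 305.9 − 4q_i − Σ_{j≠i} q_j = 0.
In a symmetric equilibrium every exporter chooses the same q, so Σ_{j≠i} q_j = 3q. The condition becomes 305.9 − 7q = 0, giving q = 305.9/7 = 43.7.

43.7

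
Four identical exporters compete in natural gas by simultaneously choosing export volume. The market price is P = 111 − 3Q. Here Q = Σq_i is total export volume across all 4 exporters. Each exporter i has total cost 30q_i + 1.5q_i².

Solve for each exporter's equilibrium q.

4.5

A representative exporter's profit is π_i = q_i(111 − 3Q) − 30q_i − 1.5q_i², with Q = q_i + Σ_{j≠i} q_j.
First-order condition: 81 − 9q_i − 3Σ_{j≠i} q_j = 0.
Imposing symmetry (q_j = q for all j) turns Σ_{j≠i} q_j into 3q, so 81 = 18q and q = 4.5.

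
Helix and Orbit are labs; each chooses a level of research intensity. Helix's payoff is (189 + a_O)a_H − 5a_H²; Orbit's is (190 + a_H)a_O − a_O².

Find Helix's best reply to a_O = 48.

23.7

Expanding Helix's payoff: 189a_H + a_Oa_H − 5a_H².
∂π/∂a_H = 189 + a_O − 10a_H = 0, so a_H = 18.9 + 0.1a_O.
At a_O = 48: a_H = 18.9 + 0.1·48 = 23.7.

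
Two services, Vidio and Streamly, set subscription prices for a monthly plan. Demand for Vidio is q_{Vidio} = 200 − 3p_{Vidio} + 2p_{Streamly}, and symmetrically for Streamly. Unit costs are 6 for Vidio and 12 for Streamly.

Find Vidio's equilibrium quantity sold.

Vidio's profit: π = (p_{Vidio} − 6)(200 − 3p_{Vidio} + 2p_{Streamly}).
∂π/∂p_{Vidio} = 218 − 6p_{Vidio} + 2p_{Streamly} = 0 ⇒ p_{Vidio} = 109/3 + (1/3)p_{Streamly}.
Similarly p_{Streamly} = 118/3 + (1/3)p_{Vidio}.
Plugging p_{Streamly} into Vidio's best response: p_{Vidio} = 109/3 + (1/3)(118/3 + (1/3)p_{Vidio}) ⇒ (8/9)p_{Vidio} = 445/9, so p_{Vidio} = 55.625.
Then p_{Streamly} = 118/3 + (1/3)·55.625 = 57.875.
q_{Vidio} = 200 − 3·55.625 + 2·57.875 = 148.875.

148.875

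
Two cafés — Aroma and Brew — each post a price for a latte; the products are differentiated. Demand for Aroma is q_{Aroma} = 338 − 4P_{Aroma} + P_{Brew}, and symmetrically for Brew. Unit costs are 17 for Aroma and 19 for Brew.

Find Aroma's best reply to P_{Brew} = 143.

Aroma's profit: π = (P_{Aroma} − 17)(338 − 4P_{Aroma} + P_{Brew}).
∂π/∂P_{Aroma} = 406 − 8P_{Aroma} + P_{Brew} = 0 ⇒ P_{Aroma} = 50.75 + 0.125P_{Brew}.
At P_{Brew} = 143: P_{Aroma} = 50.75 + 0.125·143 = 68.625.

68.625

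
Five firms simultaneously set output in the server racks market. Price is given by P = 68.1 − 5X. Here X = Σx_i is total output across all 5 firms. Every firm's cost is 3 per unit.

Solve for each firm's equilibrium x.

2.17

A representative firm's profit is π_i = x_i(68.1 − 5X) − 3x_i, with X = x_i + Σ_{j≠i} x_j.
First-order condition: 65.1 − 10x_i − 5Σ_{j≠i} x_j = 0.
In a symmetric equilibrium every firm chooses the same x, so Σ_{j≠i} x_j = 4x. The condition becomes 65.1 − 30x = 0, giving x = 65.1/30 = 2.17.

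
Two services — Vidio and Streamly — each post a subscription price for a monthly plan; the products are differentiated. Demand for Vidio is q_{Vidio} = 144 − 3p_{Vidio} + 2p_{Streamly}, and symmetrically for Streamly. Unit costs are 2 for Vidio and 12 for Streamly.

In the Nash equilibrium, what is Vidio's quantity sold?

Vidio's profit: π = (p_{Vidio} − 2)(144 − 3p_{Vidio} + 2p_{Streamly}).
∂π/∂p_{Vidio} = 150 − 6p_{Vidio} + 2p_{Streamly} = 0 ⇒ p_{Vidio} = 25 + (1/3)p_{Streamly}.
Similarly p_{Streamly} = 30 + (1/3)p_{Vidio}.
Substituting the second reaction function into the first: p_{Vidio} = 25 + (1/3)(30 + (1/3)p_{Vidio}), which gives (8/9)p_{Vidio} = 35 ⇒ p_{Vidio} = 39.375.
Then p_{Streamly} = 30 + (1/3)·39.375 = 43.125.
q_{Vidio} = 144 − 3·39.375 + 2·43.125 = 112.125.

112.125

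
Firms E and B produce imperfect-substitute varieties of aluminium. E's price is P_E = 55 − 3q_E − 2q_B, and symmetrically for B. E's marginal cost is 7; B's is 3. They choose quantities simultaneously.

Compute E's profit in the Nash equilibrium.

Firm E's profit: π = q_E(55 − 3q_E − 2q_B) − 7q_E.
∂π/∂q_E = 48 − 6q_E − 2q_B = 0 ⇒ q_E = 8 − (1/3)q_B.
Similarly q_B = 26/3 − (1/3)q_E.
Substituting the second reaction function into the first: q_E = 8 − (1/3)(26/3 − (1/3)q_E), which gives (8/9)q_E = 46/9 ⇒ q_E = 5.75.
Then q_B = 26/3 − (1/3)·5.75 = 6.75.
P_E = 55 − 3·5.75 − 2·6.75 = 24.25.
Profit = (24.25 − 7)·5.75 = 99.1875.

99.1875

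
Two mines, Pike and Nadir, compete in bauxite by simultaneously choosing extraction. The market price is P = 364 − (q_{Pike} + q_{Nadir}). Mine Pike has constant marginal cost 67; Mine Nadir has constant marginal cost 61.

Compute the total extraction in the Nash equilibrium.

200

Mine Pike's profit: π = q_{Pike}(364 − (q_{Pike} + q_{Nadir})) − 67q_{Pike}.
∂π/∂q_{Pike} = 297 − 2q_{Pike} − q_{Nadir} = 0, so q_{Pike} = 148.5 − 0.5q_{Nadir}.
By the same steps for Nadir: q_{Nadir} = 151.5 − 0.5q_{Pike}.
Solving the two reaction functions simultaneously: (1 − (−0.5)(−0.5))q_{Pike} = 148.5 − 0.5·151.5, so 0.75q_{Pike} = 72.75 and q_{Pike} = 97.
Then q_{Nadir} = 151.5 − 0.5·97 = 103.
Total extraction: 97 + 103 = 200.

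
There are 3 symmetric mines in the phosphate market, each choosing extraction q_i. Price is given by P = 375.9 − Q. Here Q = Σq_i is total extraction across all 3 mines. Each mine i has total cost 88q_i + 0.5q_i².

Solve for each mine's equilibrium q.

57.58

A representative mine's profit is π_i = q_i(375.9 − Q) − 88q_i − 0.5q_i², with Q = q_i + Σ_{j≠i} q_j.
First-order condition: 287.9 − 3q_i − Σ_{j≠i} q_j = 0.
With identical mines, set every q_j = q: then 287.9 − 3q − 2q = 0, i.e. q = 287.9/5 = 57.58.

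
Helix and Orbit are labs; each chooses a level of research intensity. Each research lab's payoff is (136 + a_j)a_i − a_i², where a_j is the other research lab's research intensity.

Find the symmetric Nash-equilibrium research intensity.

136

Helix's payoff is (136 + a_O)a_H − a_H².
∂π/∂a_H = 136 + a_O − 2a_H = 0, so a_H = 68 + 0.5a_O.
Setting a_H = a_O in the reaction function: a_H = 68 + 0.5a_H, so a_H = 68 / 0.5 = 136.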